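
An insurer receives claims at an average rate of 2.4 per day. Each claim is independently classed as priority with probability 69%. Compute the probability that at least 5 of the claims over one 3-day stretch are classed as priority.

0.5539

Thinning: the claims that are classed as priority themselves form a Poisson process with rate 0.69 × 2.4 = 1.656 per day.
Over the interval, μ = 1.656 × 3 = 4.968 (a 3-day stretch = 3 days).
P(N ≥ 5) = 1 − P(N ≤ 4) ≈ 0.5539.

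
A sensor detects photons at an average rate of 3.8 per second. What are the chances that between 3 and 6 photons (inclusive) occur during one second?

0.6402

With mean μ = 3.8 per second,
P(3 ≤ N ≤ 6) = Σ_{j=3}^{6} e^(−3.8) · 3.8^j/j! ≈ 0.6402.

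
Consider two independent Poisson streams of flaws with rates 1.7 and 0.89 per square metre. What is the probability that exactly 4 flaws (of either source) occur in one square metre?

0.1407

Independent Poisson processes superpose: combined rate λ = 1.7 + 0.89 = 2.59 per square metre.
So μ = 2.59.
P(N = 4) = e^(−2.59) · 2.59^4/4! ≈ 0.1407.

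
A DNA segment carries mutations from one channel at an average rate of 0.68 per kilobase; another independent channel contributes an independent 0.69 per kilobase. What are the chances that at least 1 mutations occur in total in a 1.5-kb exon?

Independent Poisson processes superpose: combined rate λ = 0.68 + 0.69 = 1.37 per kilobase.
Over the interval, μ = 1.37 × 1.5 = 2.055 (a 1.5-kb exon = 1.5 kilobases).
P(N ≥ 1) = 1 − P(N ≤ 0) ≈ 0.8719.

0.8719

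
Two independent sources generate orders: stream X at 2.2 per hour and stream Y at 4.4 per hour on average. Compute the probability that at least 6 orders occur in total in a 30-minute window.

Independent Poisson processes superpose: combined rate λ = 2.2 + 4.4 = 6.6 per hour.
Over the interval, μ = 6.6 × 0.5 = 3.3 (a 30-minute window = 0.5 hours).
P(N ≥ 6) = 1 − P(N ≤ 5) ≈ 0.1171.

0.1171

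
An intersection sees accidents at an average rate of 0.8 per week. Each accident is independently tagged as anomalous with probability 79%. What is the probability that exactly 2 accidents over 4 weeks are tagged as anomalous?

Thinning: the accidents that are tagged as anomalous themselves form a Poisson process with rate 0.79 × 0.8 = 0.632 per week.
Over the interval, μ = 0.632 × 4 = 2.528 (4 weeks).
P(N = 2) = e^(−2.528) · 2.528^2/2! ≈ 0.2551.

0.2551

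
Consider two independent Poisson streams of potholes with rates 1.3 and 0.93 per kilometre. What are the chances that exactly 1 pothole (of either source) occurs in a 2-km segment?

0.0516

Independent Poisson processes superpose: combined rate λ = 1.3 + 0.93 = 2.23 per kilometre.
Over the interval, μ = 2.23 × 2 = 4.46 (a 2-km segment = 2 kilometres).
P(N = 1) = e^(−4.46) · 4.46^1/1! ≈ 0.0516.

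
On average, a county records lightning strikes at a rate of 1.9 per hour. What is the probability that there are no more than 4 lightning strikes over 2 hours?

0.6678

Over the interval, μ = 1.9 × 2 = 3.8 (2 hours).
P(N ≤ 4) = Σ_{j=0}^{4} e^(−μ) μ^j/j! ≈ 0.6678.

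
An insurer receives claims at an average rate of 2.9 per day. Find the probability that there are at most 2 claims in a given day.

With mean μ = 2.9 per day,
P(N ≤ 2) = Σ_{j=0}^{2} e^(−μ) μ^j/j! ≈ 0.4460.

0.4460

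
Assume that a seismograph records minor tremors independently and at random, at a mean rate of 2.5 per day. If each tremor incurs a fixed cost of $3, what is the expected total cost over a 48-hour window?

E[N] = 2.5 × 2 = 5 (a 48-hour window = 2 days); E[cost] = 5 × $3 = $15.

$15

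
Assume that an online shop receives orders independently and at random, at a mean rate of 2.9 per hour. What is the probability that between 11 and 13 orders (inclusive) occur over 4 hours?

Over the interval, μ = 2.9 × 4 = 11.6 (4 hours).
P(11 ≤ N ≤ 13) = Σ_{j=11}^{13} e^(−11.6) · 11.6^j/j! ≈ 0.3325.

0.3325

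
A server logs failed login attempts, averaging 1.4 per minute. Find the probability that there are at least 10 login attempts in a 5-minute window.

Over the interval, μ = 1.4 × 5 = 7 (a 5-minute window = 5 minutes).
P(N ≥ 10) = 1 − P(N ≤ 9) = 1 − Σ_{j=0}^{9} e^(−μ) μ^j/j! ≈ 0.1695.

0.1695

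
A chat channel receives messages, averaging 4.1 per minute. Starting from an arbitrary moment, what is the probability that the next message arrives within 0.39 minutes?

Inter-arrival times are exponential with rate λ = 4.1 per minute.
P(T ≤ 0.39) = 1 − e^(−λt) = 1 − e^(−4.1 × 0.39) = 1 − e^(−1.599) ≈ 0.7979.

0.7979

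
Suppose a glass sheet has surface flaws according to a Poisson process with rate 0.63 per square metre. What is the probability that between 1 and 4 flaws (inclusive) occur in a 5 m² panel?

0.7466

Over the interval, μ = 0.63 × 5 = 3.15 (a 5 m² panel = 5 square metres).
P(1 ≤ N ≤ 4) = Σ_{j=1}^{4} e^(−3.15) · 3.15^j/j! ≈ 0.7466.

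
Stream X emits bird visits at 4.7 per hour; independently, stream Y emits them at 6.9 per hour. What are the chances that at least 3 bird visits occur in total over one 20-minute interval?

Independent Poisson processes superpose: combined rate λ = 4.7 + 6.9 = 11.6 per hour.
Over the interval, μ = 11.6 × 1/3 ≈ 3.86667 (a 20-minute interval = 1/3 hours).
P(N ≥ 3) = 1 − P(N ≤ 2) ≈ 0.7417.

0.7417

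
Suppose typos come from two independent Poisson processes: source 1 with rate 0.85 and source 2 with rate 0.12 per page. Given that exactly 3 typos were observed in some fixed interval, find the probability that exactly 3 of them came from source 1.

Given the total, each event is independently from source 1 with probability p = λ_1/(λ_1+λ_2) = 0.85/0.97 ≈ 0.8763.
So K ~ Binomial(3, 0.85/0.97): P(K = 3) = C(3,3) · (0.85/0.97)^3 · (0.12/0.97)^0 ≈ 0.6729.

0.6729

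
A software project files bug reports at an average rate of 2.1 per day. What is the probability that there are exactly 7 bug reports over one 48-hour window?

0.0686

Over the interval, μ = 2.1 × 2 = 4.2 (a 48-hour window = 2 days).
P(N = 7) = e^(−μ) μ^7/7! = e^(−4.2) · 4.2^7/5040 ≈ 0.0686.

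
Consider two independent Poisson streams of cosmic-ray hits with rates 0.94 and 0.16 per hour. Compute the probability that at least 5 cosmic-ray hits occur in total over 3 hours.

Independent Poisson processes superpose: combined rate λ = 0.94 + 0.16 = 1.1 per hour.
Over the interval, μ = 1.1 × 3 = 3.3 (3 hours).
P(N ≥ 5) = 1 − P(N ≤ 4) ≈ 0.2374.

0.2374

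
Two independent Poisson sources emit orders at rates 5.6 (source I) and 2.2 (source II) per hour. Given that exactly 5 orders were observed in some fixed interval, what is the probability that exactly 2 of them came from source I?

Given the total, each event is independently from source I with probability p = λ_I/(λ_I+λ_II) = 5.6/7.8 ≈ 0.7179.
So K ~ Binomial(5, 5.6/7.8): P(K = 2) = C(5,2) · (5.6/7.8)^2 · (2.2/7.8)^3 ≈ 0.1157.

0.1157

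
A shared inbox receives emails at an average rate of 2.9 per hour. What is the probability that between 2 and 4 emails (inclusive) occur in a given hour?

With mean μ = 2.9 per hour,
P(2 ≤ N ≤ 4) = Σ_{j=2}^{4} e^(−2.9) · 2.9^j/j! ≈ 0.6172.

0.6172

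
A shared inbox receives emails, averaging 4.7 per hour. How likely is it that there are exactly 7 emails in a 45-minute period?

Over the interval, μ = 4.7 × 0.75 = 3.525 (a 45-minute period = 0.75 hours).
P(N = 7) = e^(−μ) μ^7/7! = e^(−3.525) · 3.525^7/5040 ≈ 0.0395.

0.0395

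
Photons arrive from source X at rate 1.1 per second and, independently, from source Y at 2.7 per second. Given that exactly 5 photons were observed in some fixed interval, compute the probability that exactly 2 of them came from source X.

Given the total, each event is independently from source X with probability p = λ_X/(λ_X+λ_Y) = 1.1/3.8 ≈ 0.2895.
So K ~ Binomial(5, 1.1/3.8): P(K = 2) = C(5,2) · (1.1/3.8)^2 · (2.7/3.8)^3 ≈ 0.3006.

0.3006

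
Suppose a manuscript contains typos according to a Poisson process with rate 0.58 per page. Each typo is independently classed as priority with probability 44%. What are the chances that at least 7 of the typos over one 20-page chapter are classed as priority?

Thinning: the typos that are classed as priority themselves form a Poisson process with rate 0.44 × 0.58 = 0.2552 per page.
Over the interval, μ = 0.2552 × 20 = 5.104 (a 20-page chapter = 20 pages).
P(N ≥ 7) = 1 − P(N ≤ 6) ≈ 0.2532.

0.2532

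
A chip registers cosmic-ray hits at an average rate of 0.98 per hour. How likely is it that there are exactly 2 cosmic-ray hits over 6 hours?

0.0483

Over the interval, μ = 0.98 × 6 = 5.88 (6 hours).
P(N = 2) = e^(−μ) μ^2/2! = e^(−5.88) · 5.88^2/2 ≈ 0.0483.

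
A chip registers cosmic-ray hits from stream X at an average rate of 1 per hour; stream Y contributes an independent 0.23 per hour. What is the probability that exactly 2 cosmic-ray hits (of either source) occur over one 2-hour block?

Independent Poisson processes superpose: combined rate λ = 1 + 0.23 = 1.23 per hour.
Over the interval, μ = 1.23 × 2 = 2.46 (a 2-hour block = 2 hours).
P(N = 2) = e^(−2.46) · 2.46^2/2! ≈ 0.2585.

0.2585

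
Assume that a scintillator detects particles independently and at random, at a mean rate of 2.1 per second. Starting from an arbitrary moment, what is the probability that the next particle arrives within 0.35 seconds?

0.5205

Inter-arrival times are exponential with rate λ = 2.1 per second.
P(T ≤ 0.35) = 1 − e^(−λt) = 1 − e^(−2.1 × 0.35) = 1 − e^(−0.735) ≈ 0.5205.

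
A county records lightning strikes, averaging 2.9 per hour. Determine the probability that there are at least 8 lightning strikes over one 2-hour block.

0.2290

Over the interval, μ = 2.9 × 2 = 5.8 (a 2-hour block = 2 hours).
P(N ≥ 8) = 1 − P(N ≤ 7) = 1 − Σ_{j=0}^{7} e^(−μ) μ^j/j! ≈ 0.2290.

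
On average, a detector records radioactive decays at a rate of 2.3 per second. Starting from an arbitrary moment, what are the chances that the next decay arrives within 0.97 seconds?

0.8926

Inter-arrival times are exponential with rate λ = 2.3 per second.
P(T ≤ 0.97) = 1 − e^(−λt) = 1 − e^(−2.3 × 0.97) = 1 − e^(−2.231) ≈ 0.8926.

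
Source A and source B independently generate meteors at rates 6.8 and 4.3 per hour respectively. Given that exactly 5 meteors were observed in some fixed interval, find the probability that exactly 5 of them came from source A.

0.0863

Given the total, each event is independently from source A with probability p = λ_A/(λ_A+λ_B) = 6.8/11.1 ≈ 0.6126.
So K ~ Binomial(5, 6.8/11.1): P(K = 5) = C(5,5) · (6.8/11.1)^5 · (4.3/11.1)^0 ≈ 0.0863.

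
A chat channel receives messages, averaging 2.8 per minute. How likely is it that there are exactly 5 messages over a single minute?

0.0872

With mean μ = 2.8 per minute,
P(N = 5) = e^(−μ) μ^5/5! = e^(−2.8) · 2.8^5/120 ≈ 0.0872.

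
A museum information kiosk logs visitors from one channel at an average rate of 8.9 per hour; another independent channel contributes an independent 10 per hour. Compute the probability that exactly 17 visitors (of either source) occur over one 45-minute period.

Independent Poisson processes superpose: combined rate λ = 8.9 + 10 = 18.9 per hour.
Over the interval, μ = 18.9 × 0.75 = 14.175 (a 45-minute period = 0.75 hours).
P(N = 17) = e^(−14.175) · 14.175^17/17! ≈ 0.0739.

0.0739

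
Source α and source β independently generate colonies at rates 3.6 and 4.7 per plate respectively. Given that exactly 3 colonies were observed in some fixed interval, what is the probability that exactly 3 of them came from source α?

Given the total, each event is independently from source α with probability p = λ_α/(λ_α+λ_β) = 3.6/8.3 ≈ 0.4337.
So K ~ Binomial(3, 3.6/8.3): P(K = 3) = C(3,3) · (3.6/8.3)^3 · (4.7/8.3)^0 ≈ 0.0816.

0.0816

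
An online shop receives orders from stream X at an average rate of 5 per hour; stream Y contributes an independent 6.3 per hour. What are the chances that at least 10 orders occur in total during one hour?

0.6911

Independent Poisson processes superpose: combined rate λ = 5 + 6.3 = 11.3 per hour.
So μ = 11.3.
P(N ≥ 10) = 1 − P(N ≤ 9) ≈ 0.6911.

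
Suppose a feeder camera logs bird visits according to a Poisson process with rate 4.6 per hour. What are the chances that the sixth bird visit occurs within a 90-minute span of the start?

0.6863

Over the interval, μ = 4.6 × 1.5 = 6.9 (a 90-minute span = 1.5 hours).
The sixth arrival falls in the interval iff at least 6 events occur there: P(S_6 ≤ t) = P(N ≥ 6) = 1 − P(N ≤ 5) ≈ 0.6863.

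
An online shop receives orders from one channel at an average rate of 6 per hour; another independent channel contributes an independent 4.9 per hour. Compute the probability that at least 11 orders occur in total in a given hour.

0.5281

Independent Poisson processes superpose: combined rate λ = 6 + 4.9 = 10.9 per hour.
So μ = 10.9.
P(N ≥ 11) = 1 − P(N ≤ 10) ≈ 0.5281.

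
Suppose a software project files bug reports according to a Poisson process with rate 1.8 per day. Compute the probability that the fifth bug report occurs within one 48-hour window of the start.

0.2936

Over the interval, μ = 1.8 × 2 = 3.6 (a 48-hour window = 2 days).
The fifth arrival falls in the interval iff at least 5 events occur there: P(S_5 ≤ t) = P(N ≥ 5) = 1 − P(N ≤ 4) ≈ 0.2936.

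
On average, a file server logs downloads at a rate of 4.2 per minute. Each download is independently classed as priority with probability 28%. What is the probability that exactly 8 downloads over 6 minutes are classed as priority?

0.1314

Thinning: the downloads that are classed as priority themselves form a Poisson process with rate 0.28 × 4.2 = 1.176 per minute.
Over the interval, μ = 1.176 × 6 = 7.056 (6 minutes).
P(N = 8) = e^(−7.056) · 7.056^8/8! ≈ 0.1314.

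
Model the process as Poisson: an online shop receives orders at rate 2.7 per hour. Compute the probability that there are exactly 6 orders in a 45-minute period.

Over the interval, μ = 2.7 × 0.75 = 2.025 (a 45-minute period = 0.75 hours).
P(N = 6) = e^(−μ) μ^6/6! = e^(−2.025) · 2.025^6/720 ≈ 0.0126.

0.0126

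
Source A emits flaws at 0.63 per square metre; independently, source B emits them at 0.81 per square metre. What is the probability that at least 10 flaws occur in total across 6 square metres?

Independent Poisson processes superpose: combined rate λ = 0.63 + 0.81 = 1.44 per square metre.
Over the interval, μ = 1.44 × 6 = 8.64 (6 square metres).
P(N ≥ 10) = 1 − P(N ≤ 9) ≈ 0.3653.

0.3653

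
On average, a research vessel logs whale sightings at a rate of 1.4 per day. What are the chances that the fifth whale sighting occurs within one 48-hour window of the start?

0.1523

Over the interval, μ = 1.4 × 2 = 2.8 (a 48-hour window = 2 days).
The fifth arrival falls in the interval iff at least 5 events occur there: P(S_5 ≤ t) = P(N ≥ 5) = 1 − P(N ≤ 4) ≈ 0.1523.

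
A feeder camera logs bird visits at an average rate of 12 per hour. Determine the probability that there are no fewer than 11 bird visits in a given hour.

With mean μ = 12 per hour,
P(N ≥ 11) = 1 − P(N ≤ 10) = 1 − Σ_{j=0}^{10} e^(−μ) μ^j/j! ≈ 0.6528.

0.6528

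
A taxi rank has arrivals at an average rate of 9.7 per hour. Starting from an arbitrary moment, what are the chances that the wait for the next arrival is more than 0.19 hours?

The wait for the next event is exponential with rate λ = 9.7 per hour.
P(T > 0.19) = e^(−λt) = e^(−9.7 × 0.19) = e^(−1.843) ≈ 0.1583.

0.1583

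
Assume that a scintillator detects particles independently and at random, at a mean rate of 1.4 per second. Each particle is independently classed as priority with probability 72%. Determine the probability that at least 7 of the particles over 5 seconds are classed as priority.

0.2437

Thinning: the particles that are classed as priority themselves form a Poisson process with rate 0.72 × 1.4 = 1.008 per second.
Over the interval, μ = 1.008 × 5 = 5.04 (5 seconds).
P(N ≥ 7) = 1 − P(N ≤ 6) ≈ 0.2437.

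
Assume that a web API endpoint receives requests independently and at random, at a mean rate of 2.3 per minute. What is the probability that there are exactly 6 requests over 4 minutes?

Over the interval, μ = 2.3 × 4 = 9.2 (4 minutes).
P(N = 6) = e^(−μ) μ^6/6! = e^(−9.2) · 9.2^6/720 ≈ 0.0851.

0.0851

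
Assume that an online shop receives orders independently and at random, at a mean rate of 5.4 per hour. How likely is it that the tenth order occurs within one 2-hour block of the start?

Over the interval, μ = 5.4 × 2 = 10.8 (a 2-hour block = 2 hours).
The tenth arrival falls in the interval iff at least 10 events occur there: P(S_10 ≤ t) = P(N ≥ 10) = 1 − P(N ≤ 9) ≈ 0.6374.

0.6374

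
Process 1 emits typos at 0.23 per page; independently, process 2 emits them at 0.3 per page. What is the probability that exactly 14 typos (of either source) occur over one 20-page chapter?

0.0646

Independent Poisson processes superpose: combined rate λ = 0.23 + 0.3 = 0.53 per page.
Over the interval, μ = 0.53 × 20 = 10.6 (a 20-page chapter = 20 pages).
P(N = 14) = e^(−10.6) · 10.6^14/14! ≈ 0.0646.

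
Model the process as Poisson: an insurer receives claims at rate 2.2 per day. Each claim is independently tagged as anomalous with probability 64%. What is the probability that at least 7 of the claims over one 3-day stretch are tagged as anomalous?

0.1353

Thinning: the claims that are tagged as anomalous themselves form a Poisson process with rate 0.64 × 2.2 = 1.408 per day.
Over the interval, μ = 1.408 × 3 = 4.224 (a 3-day stretch = 3 days).
P(N ≥ 7) = 1 − P(N ≤ 6) ≈ 0.1353.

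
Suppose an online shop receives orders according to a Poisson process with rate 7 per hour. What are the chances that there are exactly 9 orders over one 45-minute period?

Over the interval, μ = 7 × 0.75 = 5.25 (a 45-minute period = 0.75 hours).
P(N = 9) = e^(−μ) μ^9/9! = e^(−5.25) · 5.25^9/362880 ≈ 0.0438.

0.0438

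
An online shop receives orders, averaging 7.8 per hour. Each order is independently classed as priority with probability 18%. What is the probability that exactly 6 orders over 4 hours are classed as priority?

Thinning: the orders that are classed as priority themselves form a Poisson process with rate 0.18 × 7.8 = 1.404 per hour.
Over the interval, μ = 1.404 × 4 = 5.616 (4 hours).
P(N = 6) = e^(−5.616) · 5.616^6/6! ≈ 0.1586.

0.1586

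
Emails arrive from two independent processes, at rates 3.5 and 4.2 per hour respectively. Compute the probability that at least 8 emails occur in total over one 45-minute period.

0.2257

Independent Poisson processes superpose: combined rate λ = 3.5 + 4.2 = 7.7 per hour.
Over the interval, μ = 7.7 × 0.75 = 5.775 (a 45-minute period = 0.75 hours).
P(N ≥ 8) = 1 − P(N ≤ 7) ≈ 0.2257.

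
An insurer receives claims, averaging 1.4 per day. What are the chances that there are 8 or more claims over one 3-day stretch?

Over the interval, μ = 1.4 × 3 = 4.2 (a 3-day stretch = 3 days).
P(N ≥ 8) = 1 − P(N ≤ 7) = 1 − Σ_{j=0}^{7} e^(−μ) μ^j/j! ≈ 0.0639.

0.0639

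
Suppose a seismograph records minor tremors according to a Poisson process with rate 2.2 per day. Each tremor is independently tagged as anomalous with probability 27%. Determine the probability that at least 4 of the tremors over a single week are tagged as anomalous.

Thinning: the tremors that are tagged as anomalous themselves form a Poisson process with rate 0.27 × 2.2 = 0.594 per day.
Over the interval, μ = 0.594 × 7 = 4.158 (a week = 7 days).
P(N ≥ 4) = 1 − P(N ≤ 3) ≈ 0.5968.

0.5968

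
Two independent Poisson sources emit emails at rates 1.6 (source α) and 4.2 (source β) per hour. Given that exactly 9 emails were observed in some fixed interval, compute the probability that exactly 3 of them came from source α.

0.2543

Given the total, each event is independently from source α with probability p = λ_α/(λ_α+λ_β) = 1.6/5.8 ≈ 0.2759.
So K ~ Binomial(9, 1.6/5.8): P(K = 3) = C(9,3) · (1.6/5.8)^3 · (4.2/5.8)^6 ≈ 0.2543.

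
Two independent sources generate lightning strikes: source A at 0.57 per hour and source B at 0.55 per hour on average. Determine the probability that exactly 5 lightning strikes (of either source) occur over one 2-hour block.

Independent Poisson processes superpose: combined rate λ = 0.57 + 0.55 = 1.12 per hour.
Over the interval, μ = 1.12 × 2 = 2.24 (a 2-hour block = 2 hours).
P(N = 5) = e^(−2.24) · 2.24^5/5! ≈ 0.0500.

0.0500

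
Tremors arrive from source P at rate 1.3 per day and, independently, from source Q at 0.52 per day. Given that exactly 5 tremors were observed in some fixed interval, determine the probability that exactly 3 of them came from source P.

Given the total, each event is independently from source P with probability p = λ_P/(λ_P+λ_Q) = 1.3/1.82 ≈ 0.7143.
So K ~ Binomial(5, 1.3/1.82): P(K = 3) = C(5,3) · (1.3/1.82)^3 · (0.52/1.82)^2 ≈ 0.2975.

0.2975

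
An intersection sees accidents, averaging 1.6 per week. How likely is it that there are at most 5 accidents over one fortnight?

0.8946

Over the interval, μ = 1.6 × 2 = 3.2 (a fortnight = 2 weeks).
P(N ≤ 5) = Σ_{j=0}^{5} e^(−μ) μ^j/j! ≈ 0.8946.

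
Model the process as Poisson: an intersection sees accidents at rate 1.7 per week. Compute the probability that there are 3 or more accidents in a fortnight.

Over the interval, μ = 1.7 × 2 = 3.4 (a fortnight = 2 weeks).
P(N ≥ 3) = 1 − P(N ≤ 2) = 1 − Σ_{j=0}^{2} e^(−μ) μ^j/j! ≈ 0.6603.

0.6603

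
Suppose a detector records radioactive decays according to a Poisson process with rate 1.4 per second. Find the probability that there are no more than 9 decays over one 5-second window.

0.8305

Over the interval, μ = 1.4 × 5 = 7 (a 5-second window = 5 seconds).
P(N ≤ 9) = Σ_{j=0}^{9} e^(−μ) μ^j/j! ≈ 0.8305.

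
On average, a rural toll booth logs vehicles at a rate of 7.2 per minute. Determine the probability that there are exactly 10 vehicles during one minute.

With mean μ = 7.2 per minute,
P(N = 10) = e^(−μ) μ^10/10! = e^(−7.2) · 7.2^10/3628800 ≈ 0.0770.

0.0770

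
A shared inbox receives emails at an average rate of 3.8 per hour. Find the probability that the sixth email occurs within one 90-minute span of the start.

Over the interval, μ = 3.8 × 1.5 = 5.7 (a 90-minute span = 1.5 hours).
The sixth arrival falls in the interval iff at least 6 events occur there: P(S_6 ≤ t) = P(N ≥ 6) = 1 − P(N ≤ 5) ≈ 0.5050.

0.5050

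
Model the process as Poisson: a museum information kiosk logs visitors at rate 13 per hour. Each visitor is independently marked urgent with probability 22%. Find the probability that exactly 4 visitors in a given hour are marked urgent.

Thinning: the visitors that are marked urgent themselves form a Poisson process with rate 0.22 × 13 = 2.86 per hour.
So μ = 2.86.
P(N = 4) = e^(−2.86) · 2.86^4/4! ≈ 0.1597.

0.1597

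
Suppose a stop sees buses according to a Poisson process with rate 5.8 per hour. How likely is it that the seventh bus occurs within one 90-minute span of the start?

0.7645

Over the interval, μ = 5.8 × 1.5 = 8.7 (a 90-minute span = 1.5 hours).
The seventh arrival falls in the interval iff at least 7 events occur there: P(S_7 ≤ t) = P(N ≥ 7) = 1 − P(N ≤ 6) ≈ 0.7645.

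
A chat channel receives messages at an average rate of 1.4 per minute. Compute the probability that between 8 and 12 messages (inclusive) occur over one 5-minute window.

Over the interval, μ = 1.4 × 5 = 7 (a 5-minute window = 5 minutes).
P(8 ≤ N ≤ 12) = Σ_{j=8}^{12} e^(−7) · 7^j/j! ≈ 0.3743.

0.3743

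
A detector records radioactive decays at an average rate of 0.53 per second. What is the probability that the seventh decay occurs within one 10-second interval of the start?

Over the interval, μ = 0.53 × 10 = 5.3 (a 10-second interval = 10 seconds).
The seventh arrival falls in the interval iff at least 7 events occur there: P(S_7 ≤ t) = P(N ≥ 7) = 1 − P(N ≤ 6) ≈ 0.2829.

0.2829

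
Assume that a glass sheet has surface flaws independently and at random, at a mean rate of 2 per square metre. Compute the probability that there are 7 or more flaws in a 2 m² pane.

0.1107

Over the interval, μ = 2 × 2 = 4 (a 2 m² pane = 2 square metres).
P(N ≥ 7) = 1 − P(N ≤ 6) = 1 − Σ_{j=0}^{6} e^(−μ) μ^j/j! ≈ 0.1107.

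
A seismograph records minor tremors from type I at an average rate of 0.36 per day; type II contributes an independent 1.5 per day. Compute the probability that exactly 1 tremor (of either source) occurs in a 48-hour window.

Independent Poisson processes superpose: combined rate λ = 0.36 + 1.5 = 1.86 per day.
Over the interval, μ = 1.86 × 2 = 3.72 (a 48-hour window = 2 days).
P(N = 1) = e^(−3.72) · 3.72^1/1! ≈ 0.0902.

0.0902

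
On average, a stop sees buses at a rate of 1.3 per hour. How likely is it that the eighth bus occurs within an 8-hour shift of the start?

0.8137

Over the interval, μ = 1.3 × 8 = 10.4 (an 8-hour shift = 8 hours).
The eighth arrival falls in the interval iff at least 8 events occur there: P(S_8 ≤ t) = P(N ≥ 8) = 1 − P(N ≤ 7) ≈ 0.8137.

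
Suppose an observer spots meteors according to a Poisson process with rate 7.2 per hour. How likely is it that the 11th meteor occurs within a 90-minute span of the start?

Over the interval, μ = 7.2 × 1.5 = 10.8 (a 90-minute span = 1.5 hours).
The 11th arrival falls in the interval iff at least 11 events occur there: P(S_11 ≤ t) = P(N ≥ 11) = 1 − P(N ≤ 10) ≈ 0.5160.

0.5160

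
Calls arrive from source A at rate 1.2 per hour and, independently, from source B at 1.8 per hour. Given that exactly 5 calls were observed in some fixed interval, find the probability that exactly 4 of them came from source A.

Given the total, each event is independently from source A with probability p = λ_A/(λ_A+λ_B) = 1.2/3 = 0.4000.
So K ~ Binomial(5, 1.2/3): P(K = 4) = C(5,4) · (1.2/3)^4 · (1.8/3)^1 ≈ 0.0768.

0.0768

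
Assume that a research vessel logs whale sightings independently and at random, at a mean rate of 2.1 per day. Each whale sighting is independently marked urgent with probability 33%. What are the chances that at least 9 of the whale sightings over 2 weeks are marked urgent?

Thinning: the whale sightings that are marked urgent themselves form a Poisson process with rate 0.33 × 2.1 = 0.693 per day.
Over the interval, μ = 0.693 × 14 = 9.702 (2 weeks = 14 days).
P(N ≥ 9) = 1 − P(N ≤ 8) ≈ 0.6326.

0.6326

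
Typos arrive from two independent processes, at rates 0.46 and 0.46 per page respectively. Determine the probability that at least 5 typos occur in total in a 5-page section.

0.4868

Independent Poisson processes superpose: combined rate λ = 0.46 + 0.46 = 0.92 per page.
Over the interval, μ = 0.92 × 5 = 4.6 (a 5-page section = 5 pages).
P(N ≥ 5) = 1 − P(N ≤ 4) ≈ 0.4868.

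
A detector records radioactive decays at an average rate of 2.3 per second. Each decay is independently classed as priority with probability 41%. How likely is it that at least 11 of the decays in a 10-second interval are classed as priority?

Thinning: the decays that are classed as priority themselves form a Poisson process with rate 0.41 × 2.3 = 0.943 per second.
Over the interval, μ = 0.943 × 10 = 9.43 (a 10-second interval = 10 seconds).
P(N ≥ 11) = 1 − P(N ≤ 10) ≈ 0.3460.

0.3460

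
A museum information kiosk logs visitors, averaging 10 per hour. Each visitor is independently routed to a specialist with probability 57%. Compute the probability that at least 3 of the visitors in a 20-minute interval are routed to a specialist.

Thinning: the visitors that are routed to a specialist themselves form a Poisson process with rate 0.57 × 10 = 5.7 per hour.
Over the interval, μ = 5.7 × 1/3 = 1.9 (a 20-minute interval = 1/3 hours).
P(N ≥ 3) = 1 − P(N ≤ 2) ≈ 0.2963.

0.2963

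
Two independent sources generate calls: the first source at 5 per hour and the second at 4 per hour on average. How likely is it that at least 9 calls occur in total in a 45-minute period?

0.2389

Independent Poisson processes superpose: combined rate λ = 5 + 4 = 9 per hour.
Over the interval, μ = 9 × 0.75 = 6.75 (a 45-minute period = 0.75 hours).
P(N ≥ 9) = 1 − P(N ≤ 8) ≈ 0.2389.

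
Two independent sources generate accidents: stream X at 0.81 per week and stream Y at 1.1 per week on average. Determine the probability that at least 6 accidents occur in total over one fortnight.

Independent Poisson processes superpose: combined rate λ = 0.81 + 1.1 = 1.91 per week.
Over the interval, μ = 1.91 × 2 = 3.82 (a fortnight = 2 weeks).
P(N ≥ 6) = 1 − P(N ≤ 5) ≈ 0.1874.

0.1874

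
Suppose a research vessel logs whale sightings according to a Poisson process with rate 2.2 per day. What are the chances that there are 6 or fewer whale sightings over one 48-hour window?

Over the interval, μ = 2.2 × 2 = 4.4 (a 48-hour window = 2 days).
P(N ≤ 6) = Σ_{j=0}^{6} e^(−μ) μ^j/j! ≈ 0.8436.

0.8436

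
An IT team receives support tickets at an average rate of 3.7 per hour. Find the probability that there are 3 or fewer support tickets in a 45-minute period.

0.6975

Over the interval, μ = 3.7 × 0.75 = 2.775 (a 45-minute period = 0.75 hours).
P(N ≤ 3) = Σ_{j=0}^{3} e^(−μ) μ^j/j! ≈ 0.6975.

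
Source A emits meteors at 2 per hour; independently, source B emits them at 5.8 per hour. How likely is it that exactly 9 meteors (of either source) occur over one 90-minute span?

Independent Poisson processes superpose: combined rate λ = 2 + 5.8 = 7.8 per hour.
Over the interval, μ = 7.8 × 1.5 = 11.7 (a 90-minute span = 1.5 hours).
P(N = 9) = e^(−11.7) · 11.7^9/9! ≈ 0.0939.

0.0939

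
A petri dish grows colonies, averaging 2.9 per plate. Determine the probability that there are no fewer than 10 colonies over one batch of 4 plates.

Over the interval, μ = 2.9 × 4 = 11.6 (a batch of 4 plates = 4 plates).
P(N ≥ 10) = 1 − P(N ≤ 9) = 1 − Σ_{j=0}^{9} e^(−μ) μ^j/j! ≈ 0.7209.

0.7209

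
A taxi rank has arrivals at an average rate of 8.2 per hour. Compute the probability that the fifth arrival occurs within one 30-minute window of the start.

0.3907

Over the interval, μ = 8.2 × 0.5 = 4.1 (a 30-minute window = 0.5 hours).
The fifth arrival falls in the interval iff at least 5 events occur there: P(S_5 ≤ t) = P(N ≥ 5) = 1 − P(N ≤ 4) ≈ 0.3907.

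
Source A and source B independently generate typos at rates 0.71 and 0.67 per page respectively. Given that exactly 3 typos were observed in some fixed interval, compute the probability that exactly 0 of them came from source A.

Given the total, each event is independently from source A with probability p = λ_A/(λ_A+λ_B) = 0.71/1.38 ≈ 0.5145.
So K ~ Binomial(3, 0.71/1.38): P(K = 0) = C(3,0) · (0.71/1.38)^0 · (0.67/1.38)^3 ≈ 0.1144.

0.1144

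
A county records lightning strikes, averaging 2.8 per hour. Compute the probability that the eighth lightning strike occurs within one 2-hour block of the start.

Over the interval, μ = 2.8 × 2 = 5.6 (a 2-hour block = 2 hours).
The eighth arrival falls in the interval iff at least 8 events occur there: P(S_8 ≤ t) = P(N ≥ 8) = 1 − P(N ≤ 7) ≈ 0.2030.

0.2030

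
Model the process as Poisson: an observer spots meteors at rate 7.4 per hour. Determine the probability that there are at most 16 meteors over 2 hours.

0.6832

Over the interval, μ = 7.4 × 2 = 14.8 (2 hours).
P(N ≤ 16) = Σ_{j=0}^{16} e^(−μ) μ^j/j! ≈ 0.6832.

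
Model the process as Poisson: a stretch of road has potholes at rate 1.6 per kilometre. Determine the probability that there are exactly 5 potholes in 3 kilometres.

Over the interval, μ = 1.6 × 3 = 4.8 (3 kilometres).
P(N = 5) = e^(−μ) μ^5/5! = e^(−4.8) · 4.8^5/120 ≈ 0.1747.

0.1747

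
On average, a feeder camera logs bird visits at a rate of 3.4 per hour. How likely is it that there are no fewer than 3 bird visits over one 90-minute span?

Over the interval, μ = 3.4 × 1.5 = 5.1 (a 90-minute span = 1.5 hours).
P(N ≥ 3) = 1 − P(N ≤ 2) = 1 − Σ_{j=0}^{2} e^(−μ) μ^j/j! ≈ 0.8835.

0.8835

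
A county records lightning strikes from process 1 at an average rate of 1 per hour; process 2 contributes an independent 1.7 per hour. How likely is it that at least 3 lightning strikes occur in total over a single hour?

Independent Poisson processes superpose: combined rate λ = 1 + 1.7 = 2.7 per hour.
So μ = 2.7.
P(N ≥ 3) = 1 − P(N ≤ 2) ≈ 0.5064.

0.5064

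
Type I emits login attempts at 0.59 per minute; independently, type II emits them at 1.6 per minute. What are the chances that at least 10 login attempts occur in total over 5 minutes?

0.6540

Independent Poisson processes superpose: combined rate λ = 0.59 + 1.6 = 2.19 per minute.
Over the interval, μ = 2.19 × 5 = 10.95 (5 minutes).
P(N ≥ 10) = 1 − P(N ≤ 9) ≈ 0.6540.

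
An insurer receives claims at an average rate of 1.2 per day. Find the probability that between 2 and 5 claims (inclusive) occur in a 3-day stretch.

0.7184

Over the interval, μ = 1.2 × 3 = 3.6 (a 3-day stretch = 3 days).
P(2 ≤ N ≤ 5) = Σ_{j=2}^{5} e^(−3.6) · 3.6^j/j! ≈ 0.7184.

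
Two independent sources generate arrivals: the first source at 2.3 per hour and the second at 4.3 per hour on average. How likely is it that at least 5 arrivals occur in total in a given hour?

Independent Poisson processes superpose: combined rate λ = 2.3 + 4.3 = 6.6 per hour.
So μ = 6.6.
P(N ≥ 5) = 1 − P(N ≤ 4) ≈ 0.7873.

0.7873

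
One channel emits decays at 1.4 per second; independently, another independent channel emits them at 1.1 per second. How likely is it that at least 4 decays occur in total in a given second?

Independent Poisson processes superpose: combined rate λ = 1.4 + 1.1 = 2.5 per second.
So μ = 2.5.
P(N ≥ 4) = 1 − P(N ≤ 3) ≈ 0.2424.

0.2424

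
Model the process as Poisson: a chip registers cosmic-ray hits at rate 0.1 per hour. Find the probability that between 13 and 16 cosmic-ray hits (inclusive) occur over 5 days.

Over the interval, μ = 0.1 × 120 = 12 (5 days = 120 hours).
P(13 ≤ N ≤ 16) = Σ_{j=13}^{16} e^(−12) · 12^j/j! ≈ 0.3227.

0.3227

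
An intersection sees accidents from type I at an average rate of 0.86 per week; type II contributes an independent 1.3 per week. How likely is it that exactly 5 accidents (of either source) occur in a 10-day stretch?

0.1065

Independent Poisson processes superpose: combined rate λ = 0.86 + 1.3 = 2.16 per week.
Over the interval, μ = 2.16 × 10/7 ≈ 3.08571 (a 10-day stretch = 10/7 weeks).
P(N = 5) = e^(−3.08571) · 3.08571^5/5! ≈ 0.1065.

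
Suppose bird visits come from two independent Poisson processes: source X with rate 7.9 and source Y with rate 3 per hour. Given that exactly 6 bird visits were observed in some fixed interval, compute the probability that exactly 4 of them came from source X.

Given the total, each event is independently from source X with probability p = λ_X/(λ_X+λ_Y) = 7.9/10.9 ≈ 0.7248.
So K ~ Binomial(6, 7.9/10.9): P(K = 4) = C(6,4) · (7.9/10.9)^4 · (3/10.9)^2 ≈ 0.3135.

0.3135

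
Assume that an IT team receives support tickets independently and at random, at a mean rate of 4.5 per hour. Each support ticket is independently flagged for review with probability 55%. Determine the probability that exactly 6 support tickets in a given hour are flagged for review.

0.0269

Thinning: the support tickets that are flagged for review themselves form a Poisson process with rate 0.55 × 4.5 = 2.475 per hour.
So μ = 2.475.
P(N = 6) = e^(−2.475) · 2.475^6/6! ≈ 0.0269.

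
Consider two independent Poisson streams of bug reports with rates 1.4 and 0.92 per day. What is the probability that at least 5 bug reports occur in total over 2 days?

0.4942

Independent Poisson processes superpose: combined rate λ = 1.4 + 0.92 = 2.32 per day.
Over the interval, μ = 2.32 × 2 = 4.64 (2 days).
P(N ≥ 5) = 1 − P(N ≤ 4) ≈ 0.4942.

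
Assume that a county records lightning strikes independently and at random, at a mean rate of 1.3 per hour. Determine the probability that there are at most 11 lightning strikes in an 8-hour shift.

Over the interval, μ = 1.3 × 8 = 10.4 (an 8-hour shift = 8 hours).
P(N ≤ 11) = Σ_{j=0}^{11} e^(−μ) μ^j/j! ≈ 0.6505.

0.6505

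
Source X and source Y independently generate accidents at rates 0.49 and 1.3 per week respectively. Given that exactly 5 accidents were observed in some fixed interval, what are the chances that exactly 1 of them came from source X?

Given the total, each event is independently from source X with probability p = λ_X/(λ_X+λ_Y) = 0.49/1.79 ≈ 0.2737.
So K ~ Binomial(5, 0.49/1.79): P(K = 1) = C(5,1) · (0.49/1.79)^1 · (1.3/1.79)^4 ≈ 0.3808.

0.3808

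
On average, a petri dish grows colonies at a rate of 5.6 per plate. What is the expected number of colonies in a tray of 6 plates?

E[N] = λt = 5.6 × 6 = 33.6 (a tray of 6 plates = 6 plates).

33.6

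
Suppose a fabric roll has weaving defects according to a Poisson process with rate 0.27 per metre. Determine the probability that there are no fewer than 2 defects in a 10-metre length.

Over the interval, μ = 0.27 × 10 = 2.7 (a 10-metre length = 10 metres).
P(N ≥ 2) = 1 − P(N ≤ 1) = 1 − Σ_{j=0}^{1} e^(−μ) μ^j/j! ≈ 0.7513.

0.7513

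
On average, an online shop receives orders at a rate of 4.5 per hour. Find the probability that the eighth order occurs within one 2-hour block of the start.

Over the interval, μ = 4.5 × 2 = 9 (a 2-hour block = 2 hours).
The eighth arrival falls in the interval iff at least 8 events occur there: P(S_8 ≤ t) = P(N ≥ 8) = 1 − P(N ≤ 7) ≈ 0.6761.

0.6761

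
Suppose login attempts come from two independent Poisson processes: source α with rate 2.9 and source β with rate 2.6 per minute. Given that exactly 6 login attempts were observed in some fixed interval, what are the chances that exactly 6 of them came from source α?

0.0215

Given the total, each event is independently from source α with probability p = λ_α/(λ_α+λ_β) = 2.9/5.5 ≈ 0.5273.
So K ~ Binomial(6, 2.9/5.5): P(K = 6) = C(6,6) · (2.9/5.5)^6 · (2.6/5.5)^0 ≈ 0.0215.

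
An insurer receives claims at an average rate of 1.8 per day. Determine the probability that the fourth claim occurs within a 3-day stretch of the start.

Over the interval, μ = 1.8 × 3 = 5.4 (a 3-day stretch = 3 days).
The fourth arrival falls in the interval iff at least 4 events occur there: P(S_4 ≤ t) = P(N ≥ 4) = 1 − P(N ≤ 3) ≈ 0.7867.

0.7867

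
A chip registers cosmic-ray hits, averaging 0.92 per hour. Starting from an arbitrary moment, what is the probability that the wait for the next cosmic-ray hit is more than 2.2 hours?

0.1321

The wait for the next event is exponential with rate λ = 0.92 per hour.
P(T > 2.2) = e^(−λt) = e^(−0.92 × 2.2) = e^(−2.024) ≈ 0.1321.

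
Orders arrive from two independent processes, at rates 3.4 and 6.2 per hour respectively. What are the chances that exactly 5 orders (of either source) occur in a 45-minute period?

0.1204

Independent Poisson processes superpose: combined rate λ = 3.4 + 6.2 = 9.6 per hour.
Over the interval, μ = 9.6 × 0.75 = 7.2 (a 45-minute period = 0.75 hours).
P(N = 5) = e^(−7.2) · 7.2^5/5! ≈ 0.1204.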